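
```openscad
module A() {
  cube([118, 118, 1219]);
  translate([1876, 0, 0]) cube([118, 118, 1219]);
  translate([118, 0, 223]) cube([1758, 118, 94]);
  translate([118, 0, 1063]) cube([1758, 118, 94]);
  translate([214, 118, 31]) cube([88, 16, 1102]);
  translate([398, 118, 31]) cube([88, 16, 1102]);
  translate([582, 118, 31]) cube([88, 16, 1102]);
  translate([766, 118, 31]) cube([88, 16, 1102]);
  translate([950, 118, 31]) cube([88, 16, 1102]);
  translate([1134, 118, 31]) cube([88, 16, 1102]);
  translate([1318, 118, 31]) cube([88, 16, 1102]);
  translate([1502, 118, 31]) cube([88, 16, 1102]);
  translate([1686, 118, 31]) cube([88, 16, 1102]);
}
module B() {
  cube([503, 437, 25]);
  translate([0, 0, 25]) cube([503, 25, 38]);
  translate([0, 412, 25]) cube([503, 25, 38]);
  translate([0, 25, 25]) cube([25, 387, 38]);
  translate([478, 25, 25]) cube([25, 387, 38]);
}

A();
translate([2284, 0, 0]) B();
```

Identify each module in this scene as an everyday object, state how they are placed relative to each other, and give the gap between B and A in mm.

The open box's nearest face is 290 mm from the fence section's +x face.

A is a fence section. B is an open box. The open box is on the floor beside the fence section on its +x side. The gap between the open box and the fence section is 290 mm.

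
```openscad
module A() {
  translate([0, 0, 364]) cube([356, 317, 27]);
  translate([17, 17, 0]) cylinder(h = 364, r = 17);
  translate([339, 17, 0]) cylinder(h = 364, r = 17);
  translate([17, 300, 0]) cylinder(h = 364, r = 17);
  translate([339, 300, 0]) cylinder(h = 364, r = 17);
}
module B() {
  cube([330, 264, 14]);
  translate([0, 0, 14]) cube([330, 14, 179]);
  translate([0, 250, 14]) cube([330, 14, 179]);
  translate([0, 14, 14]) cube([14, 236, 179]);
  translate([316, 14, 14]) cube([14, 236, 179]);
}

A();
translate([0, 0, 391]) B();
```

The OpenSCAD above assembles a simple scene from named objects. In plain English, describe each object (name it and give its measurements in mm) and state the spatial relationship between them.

A is a four-legged stool. The seat is a 356×317×27 mm slab whose top surface is at z = 391 mm; four round legs, each 34 mm in diameter, run from the floor (z = 0) to the underside of the seat, each leg's axis is inset half a diameter from the nearest pair of seat edges (so the leg's bounding box is flush with the corner).

B is an open storage box with external size 330×264×193 mm and wall thickness 14 mm (the base is also 14 mm thick). The base covers the whole footprint; the four walls stand on the base, with the y-facing walls full-width and the x-facing walls fitting between their inner faces.

The open box is on top of the stool.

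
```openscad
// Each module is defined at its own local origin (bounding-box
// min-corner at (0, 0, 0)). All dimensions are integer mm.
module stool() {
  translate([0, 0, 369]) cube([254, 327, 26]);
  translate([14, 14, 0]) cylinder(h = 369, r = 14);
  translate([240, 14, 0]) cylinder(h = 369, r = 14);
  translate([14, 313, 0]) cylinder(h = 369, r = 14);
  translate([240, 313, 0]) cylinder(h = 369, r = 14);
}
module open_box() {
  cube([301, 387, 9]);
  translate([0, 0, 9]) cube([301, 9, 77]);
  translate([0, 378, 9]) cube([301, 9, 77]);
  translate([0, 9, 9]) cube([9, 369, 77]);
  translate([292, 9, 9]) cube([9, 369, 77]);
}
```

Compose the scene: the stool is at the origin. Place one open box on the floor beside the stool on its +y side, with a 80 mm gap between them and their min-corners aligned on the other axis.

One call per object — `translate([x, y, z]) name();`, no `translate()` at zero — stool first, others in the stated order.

stool();
translate([0, 407, 0]) open_box();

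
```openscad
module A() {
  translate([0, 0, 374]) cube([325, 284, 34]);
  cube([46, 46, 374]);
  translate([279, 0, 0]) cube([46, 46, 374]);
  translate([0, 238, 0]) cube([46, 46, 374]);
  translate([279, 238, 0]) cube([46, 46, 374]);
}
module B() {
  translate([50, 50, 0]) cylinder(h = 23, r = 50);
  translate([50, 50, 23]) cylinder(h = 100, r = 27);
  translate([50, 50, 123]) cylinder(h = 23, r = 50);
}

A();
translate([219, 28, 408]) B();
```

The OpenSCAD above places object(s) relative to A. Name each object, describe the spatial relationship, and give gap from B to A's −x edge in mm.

The spool's min-x is at 219; the stool's min-x is 0; gap = 219 mm.

A is a stool. B is a spool. The spool is on top of the stool. The gap from the spool to the stool's −x edge is 219 mm.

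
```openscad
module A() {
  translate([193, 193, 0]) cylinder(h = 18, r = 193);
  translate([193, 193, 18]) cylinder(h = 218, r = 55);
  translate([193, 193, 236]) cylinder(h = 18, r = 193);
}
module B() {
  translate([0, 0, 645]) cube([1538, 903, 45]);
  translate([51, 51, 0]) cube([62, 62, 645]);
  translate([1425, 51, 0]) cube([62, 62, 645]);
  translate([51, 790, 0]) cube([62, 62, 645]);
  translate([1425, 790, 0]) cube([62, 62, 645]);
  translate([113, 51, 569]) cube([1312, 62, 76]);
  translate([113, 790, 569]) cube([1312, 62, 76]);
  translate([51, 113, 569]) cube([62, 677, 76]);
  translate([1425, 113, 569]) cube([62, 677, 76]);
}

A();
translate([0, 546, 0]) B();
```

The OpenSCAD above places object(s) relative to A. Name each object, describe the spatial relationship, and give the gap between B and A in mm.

A is a spool. B is a table. The table is on the floor beside the spool on its +y side. The gap between the table and the spool is 160 mm.

The table's nearest face is 160 mm from the spool's +y face.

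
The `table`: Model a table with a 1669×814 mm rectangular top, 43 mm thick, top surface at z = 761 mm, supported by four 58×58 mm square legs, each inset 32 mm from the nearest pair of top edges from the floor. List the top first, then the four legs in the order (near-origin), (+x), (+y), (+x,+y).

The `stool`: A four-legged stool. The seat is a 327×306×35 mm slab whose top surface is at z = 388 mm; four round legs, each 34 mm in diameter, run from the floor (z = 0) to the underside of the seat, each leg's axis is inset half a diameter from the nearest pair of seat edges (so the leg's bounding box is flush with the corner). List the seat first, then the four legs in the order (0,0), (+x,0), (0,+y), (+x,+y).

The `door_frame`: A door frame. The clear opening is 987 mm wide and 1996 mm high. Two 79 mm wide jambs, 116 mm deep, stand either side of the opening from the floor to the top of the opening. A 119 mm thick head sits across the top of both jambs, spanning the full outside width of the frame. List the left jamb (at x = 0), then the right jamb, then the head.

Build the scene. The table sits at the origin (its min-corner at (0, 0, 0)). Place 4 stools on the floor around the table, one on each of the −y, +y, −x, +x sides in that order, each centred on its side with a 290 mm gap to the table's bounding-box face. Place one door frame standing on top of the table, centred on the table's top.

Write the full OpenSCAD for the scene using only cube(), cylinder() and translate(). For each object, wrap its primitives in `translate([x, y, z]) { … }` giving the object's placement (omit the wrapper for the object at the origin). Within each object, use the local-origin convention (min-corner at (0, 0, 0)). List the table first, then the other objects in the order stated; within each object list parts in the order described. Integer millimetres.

translate([0, 0, 718]) cube([1669, 814, 43]);
translate([32, 32, 0]) cube([58, 58, 718]);
translate([1579, 32, 0]) cube([58, 58, 718]);
translate([32, 724, 0]) cube([58, 58, 718]);
translate([1579, 724, 0]) cube([58, 58, 718]);
translate([671, -596, 0]) {
  translate([0, 0, 353]) cube([327, 306, 35]);
  translate([17, 17, 0]) cylinder(h = 353, r = 17);
  translate([310, 17, 0]) cylinder(h = 353, r = 17);
  translate([17, 289, 0]) cylinder(h = 353, r = 17);
  translate([310, 289, 0]) cylinder(h = 353, r = 17);
}
translate([671, 1104, 0]) {
  translate([0, 0, 353]) cube([327, 306, 35]);
  translate([17, 17, 0]) cylinder(h = 353, r = 17);
  translate([310, 17, 0]) cylinder(h = 353, r = 17);
  translate([17, 289, 0]) cylinder(h = 353, r = 17);
  translate([310, 289, 0]) cylinder(h = 353, r = 17);
}
translate([-617, 254, 0]) {
  translate([0, 0, 353]) cube([327, 306, 35]);
  translate([17, 17, 0]) cylinder(h = 353, r = 17);
  translate([310, 17, 0]) cylinder(h = 353, r = 17);
  translate([17, 289, 0]) cylinder(h = 353, r = 17);
  translate([310, 289, 0]) cylinder(h = 353, r = 17);
}
translate([1959, 254, 0]) {
  translate([0, 0, 353]) cube([327, 306, 35]);
  translate([17, 17, 0]) cylinder(h = 353, r = 17);
  translate([310, 17, 0]) cylinder(h = 353, r = 17);
  translate([17, 289, 0]) cylinder(h = 353, r = 17);
  translate([310, 289, 0]) cylinder(h = 353, r = 17);
}
translate([262, 349, 761]) {
  cube([79, 116, 1996]);
  translate([1066, 0, 0]) cube([79, 116, 1996]);
  translate([0, 0, 1996]) cube([1145, 116, 119]);
}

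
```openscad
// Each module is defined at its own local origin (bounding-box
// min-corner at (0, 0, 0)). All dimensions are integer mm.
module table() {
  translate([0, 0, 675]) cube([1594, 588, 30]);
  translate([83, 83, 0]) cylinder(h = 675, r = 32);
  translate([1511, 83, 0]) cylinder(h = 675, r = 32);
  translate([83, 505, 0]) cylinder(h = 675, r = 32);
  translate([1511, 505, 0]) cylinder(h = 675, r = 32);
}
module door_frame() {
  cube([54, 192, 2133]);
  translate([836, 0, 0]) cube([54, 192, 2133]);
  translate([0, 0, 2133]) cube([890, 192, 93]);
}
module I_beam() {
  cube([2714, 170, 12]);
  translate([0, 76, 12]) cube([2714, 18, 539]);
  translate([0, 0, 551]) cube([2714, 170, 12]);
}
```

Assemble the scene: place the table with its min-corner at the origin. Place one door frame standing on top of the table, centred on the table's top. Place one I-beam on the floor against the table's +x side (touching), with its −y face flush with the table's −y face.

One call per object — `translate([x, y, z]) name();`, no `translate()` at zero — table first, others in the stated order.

table();
translate([352, 198, 705]) door_frame();
translate([1594, 0, 0]) I_beam();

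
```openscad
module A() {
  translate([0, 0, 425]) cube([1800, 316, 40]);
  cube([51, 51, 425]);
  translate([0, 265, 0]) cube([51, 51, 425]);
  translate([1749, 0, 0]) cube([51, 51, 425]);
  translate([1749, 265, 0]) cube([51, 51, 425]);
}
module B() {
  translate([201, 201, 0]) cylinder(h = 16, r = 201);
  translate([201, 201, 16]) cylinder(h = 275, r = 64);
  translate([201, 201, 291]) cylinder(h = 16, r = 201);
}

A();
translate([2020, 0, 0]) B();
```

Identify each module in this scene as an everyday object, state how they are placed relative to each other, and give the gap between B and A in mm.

A is a bench. B is a spool. The spool is on the floor beside the bench on its +x side. The gap between the spool and the bench is 220 mm.

The spool's nearest face is 220 mm from the bench's +x face.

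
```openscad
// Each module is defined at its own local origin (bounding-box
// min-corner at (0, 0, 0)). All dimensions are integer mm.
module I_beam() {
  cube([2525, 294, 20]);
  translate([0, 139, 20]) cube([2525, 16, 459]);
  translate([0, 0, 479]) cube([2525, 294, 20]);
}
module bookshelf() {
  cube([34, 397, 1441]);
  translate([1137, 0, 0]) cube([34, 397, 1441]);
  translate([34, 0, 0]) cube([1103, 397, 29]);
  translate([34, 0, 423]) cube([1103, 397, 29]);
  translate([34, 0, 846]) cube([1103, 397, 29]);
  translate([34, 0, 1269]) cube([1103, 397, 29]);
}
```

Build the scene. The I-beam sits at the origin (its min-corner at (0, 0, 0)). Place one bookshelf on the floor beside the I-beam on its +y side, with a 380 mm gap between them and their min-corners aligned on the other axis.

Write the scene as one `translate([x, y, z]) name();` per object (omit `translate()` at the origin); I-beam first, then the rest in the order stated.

I_beam();
translate([0, 674, 0]) bookshelf();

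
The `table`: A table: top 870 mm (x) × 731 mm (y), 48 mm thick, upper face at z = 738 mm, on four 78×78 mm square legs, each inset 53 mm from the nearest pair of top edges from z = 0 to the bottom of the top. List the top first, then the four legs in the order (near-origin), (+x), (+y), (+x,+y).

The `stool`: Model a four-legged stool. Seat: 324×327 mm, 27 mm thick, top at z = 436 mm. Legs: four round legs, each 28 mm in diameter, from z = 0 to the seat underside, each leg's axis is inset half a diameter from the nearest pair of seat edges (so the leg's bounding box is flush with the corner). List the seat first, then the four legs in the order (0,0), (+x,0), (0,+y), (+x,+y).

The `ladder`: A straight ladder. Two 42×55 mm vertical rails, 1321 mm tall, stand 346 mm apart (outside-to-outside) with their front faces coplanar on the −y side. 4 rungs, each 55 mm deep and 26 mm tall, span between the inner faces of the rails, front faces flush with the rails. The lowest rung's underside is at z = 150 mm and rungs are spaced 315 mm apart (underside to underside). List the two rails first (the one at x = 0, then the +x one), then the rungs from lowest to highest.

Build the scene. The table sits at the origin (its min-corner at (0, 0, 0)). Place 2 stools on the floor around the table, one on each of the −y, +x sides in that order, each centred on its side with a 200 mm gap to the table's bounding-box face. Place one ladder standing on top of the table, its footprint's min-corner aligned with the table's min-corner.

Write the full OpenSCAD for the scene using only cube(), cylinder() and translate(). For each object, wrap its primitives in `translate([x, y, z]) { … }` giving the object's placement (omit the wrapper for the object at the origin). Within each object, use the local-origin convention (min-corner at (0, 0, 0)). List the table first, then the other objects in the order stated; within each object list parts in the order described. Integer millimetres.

translate([0, 0, 690]) cube([870, 731, 48]);
translate([53, 53, 0]) cube([78, 78, 690]);
translate([739, 53, 0]) cube([78, 78, 690]);
translate([53, 600, 0]) cube([78, 78, 690]);
translate([739, 600, 0]) cube([78, 78, 690]);
translate([273, -527, 0]) {
  translate([0, 0, 409]) cube([324, 327, 27]);
  translate([14, 14, 0]) cylinder(h = 409, r = 14);
  translate([310, 14, 0]) cylinder(h = 409, r = 14);
  translate([14, 313, 0]) cylinder(h = 409, r = 14);
  translate([310, 313, 0]) cylinder(h = 409, r = 14);
}
translate([1070, 202, 0]) {
  translate([0, 0, 409]) cube([324, 327, 27]);
  translate([14, 14, 0]) cylinder(h = 409, r = 14);
  translate([310, 14, 0]) cylinder(h = 409, r = 14);
  translate([14, 313, 0]) cylinder(h = 409, r = 14);
  translate([310, 313, 0]) cylinder(h = 409, r = 14);
}
translate([0, 0, 738]) {
  cube([42, 55, 1321]);
  translate([304, 0, 0]) cube([42, 55, 1321]);
  translate([42, 0, 150]) cube([262, 55, 26]);
  translate([42, 0, 465]) cube([262, 55, 26]);
  translate([42, 0, 780]) cube([262, 55, 26]);
  translate([42, 0, 1095]) cube([262, 55, 26]);
}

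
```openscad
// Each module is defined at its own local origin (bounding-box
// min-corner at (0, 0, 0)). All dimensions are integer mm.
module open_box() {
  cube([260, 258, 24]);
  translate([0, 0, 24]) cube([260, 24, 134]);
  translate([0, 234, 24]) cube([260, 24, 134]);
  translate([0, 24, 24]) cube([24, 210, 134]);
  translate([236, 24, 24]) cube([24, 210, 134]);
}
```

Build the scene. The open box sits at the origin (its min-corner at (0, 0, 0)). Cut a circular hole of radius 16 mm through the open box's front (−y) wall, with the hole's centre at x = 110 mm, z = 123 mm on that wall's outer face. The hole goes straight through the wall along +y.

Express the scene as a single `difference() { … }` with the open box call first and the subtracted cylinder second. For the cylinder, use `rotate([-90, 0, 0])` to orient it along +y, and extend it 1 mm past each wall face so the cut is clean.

difference() {
  open_box();
  translate([110, -1, 123]) rotate([-90, 0, 0]) cylinder(h = 26, r = 16);
}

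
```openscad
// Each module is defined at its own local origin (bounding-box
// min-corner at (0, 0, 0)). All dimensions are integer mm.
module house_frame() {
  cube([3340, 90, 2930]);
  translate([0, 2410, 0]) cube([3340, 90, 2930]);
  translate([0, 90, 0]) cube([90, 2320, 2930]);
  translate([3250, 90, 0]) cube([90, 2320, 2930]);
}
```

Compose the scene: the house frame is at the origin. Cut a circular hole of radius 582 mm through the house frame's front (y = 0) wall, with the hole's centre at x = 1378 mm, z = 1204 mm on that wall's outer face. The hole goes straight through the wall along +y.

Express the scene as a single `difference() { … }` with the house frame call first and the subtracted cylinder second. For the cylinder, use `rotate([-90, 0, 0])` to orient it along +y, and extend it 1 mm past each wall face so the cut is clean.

difference() {
  house_frame();
  translate([1378, -1, 1204]) rotate([-90, 0, 0]) cylinder(h = 92, r = 582);
}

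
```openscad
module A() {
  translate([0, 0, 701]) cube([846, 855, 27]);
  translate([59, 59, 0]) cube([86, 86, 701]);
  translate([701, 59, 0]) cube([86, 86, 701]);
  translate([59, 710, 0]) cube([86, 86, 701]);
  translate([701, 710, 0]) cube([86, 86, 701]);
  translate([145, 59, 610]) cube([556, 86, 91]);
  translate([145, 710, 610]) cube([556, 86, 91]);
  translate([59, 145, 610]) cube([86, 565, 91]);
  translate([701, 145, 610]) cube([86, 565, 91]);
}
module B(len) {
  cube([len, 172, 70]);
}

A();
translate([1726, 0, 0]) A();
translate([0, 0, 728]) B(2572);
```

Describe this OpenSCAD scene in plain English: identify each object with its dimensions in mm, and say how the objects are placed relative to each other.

A is a table with a 846×855 mm rectangular top, 27 mm thick, top surface at z = 728 mm, supported by four 86×86 mm square legs, each inset 59 mm from the nearest pair of top edges, running from the floor. Four apron rails, 86 mm thick and 91 mm tall, run between adjacent legs with their top edges flush with the underside of the top and their outer faces flush with the legs' outer faces.

B is a rectangular beam 2572 mm long (x), 172 mm deep (y), 70 mm thick (z).

The beam spans the tops of two tables placed 880 mm apart, resting at z = 728 mm.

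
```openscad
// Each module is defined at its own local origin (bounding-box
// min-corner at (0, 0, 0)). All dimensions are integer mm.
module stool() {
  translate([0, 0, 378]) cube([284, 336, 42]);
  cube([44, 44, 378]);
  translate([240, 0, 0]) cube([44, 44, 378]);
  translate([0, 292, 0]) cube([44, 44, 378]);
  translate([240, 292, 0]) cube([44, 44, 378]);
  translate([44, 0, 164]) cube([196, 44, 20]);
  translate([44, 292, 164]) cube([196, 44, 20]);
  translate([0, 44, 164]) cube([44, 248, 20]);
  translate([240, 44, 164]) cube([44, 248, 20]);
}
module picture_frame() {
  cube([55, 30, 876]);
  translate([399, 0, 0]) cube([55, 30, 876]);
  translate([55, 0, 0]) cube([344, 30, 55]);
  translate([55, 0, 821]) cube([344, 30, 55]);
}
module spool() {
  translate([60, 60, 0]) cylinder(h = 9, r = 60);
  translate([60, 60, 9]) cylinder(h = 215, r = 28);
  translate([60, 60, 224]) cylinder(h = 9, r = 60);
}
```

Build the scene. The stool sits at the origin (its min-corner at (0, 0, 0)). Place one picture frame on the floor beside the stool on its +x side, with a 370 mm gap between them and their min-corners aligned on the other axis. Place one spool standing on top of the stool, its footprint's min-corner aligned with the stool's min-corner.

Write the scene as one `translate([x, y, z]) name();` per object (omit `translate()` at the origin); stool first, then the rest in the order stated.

stool();
translate([654, 0, 0]) picture_frame();
translate([0, 0, 420]) spool();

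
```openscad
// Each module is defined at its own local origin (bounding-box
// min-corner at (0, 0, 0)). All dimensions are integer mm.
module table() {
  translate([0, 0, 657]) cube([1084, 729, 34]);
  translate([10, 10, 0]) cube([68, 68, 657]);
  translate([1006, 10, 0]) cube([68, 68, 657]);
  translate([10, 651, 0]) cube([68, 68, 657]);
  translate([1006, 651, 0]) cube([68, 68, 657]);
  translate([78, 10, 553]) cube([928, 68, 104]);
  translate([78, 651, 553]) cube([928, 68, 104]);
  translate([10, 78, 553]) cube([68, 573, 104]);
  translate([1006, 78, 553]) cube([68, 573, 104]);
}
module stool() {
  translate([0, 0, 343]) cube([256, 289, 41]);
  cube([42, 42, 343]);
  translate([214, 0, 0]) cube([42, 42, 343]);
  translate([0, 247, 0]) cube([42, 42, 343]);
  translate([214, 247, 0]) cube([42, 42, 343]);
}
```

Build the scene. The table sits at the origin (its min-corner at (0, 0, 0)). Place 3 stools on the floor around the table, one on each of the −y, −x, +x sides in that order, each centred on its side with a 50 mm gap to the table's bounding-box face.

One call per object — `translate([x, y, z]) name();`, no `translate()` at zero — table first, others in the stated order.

table();
translate([414, -339, 0]) stool();
translate([-306, 220, 0]) stool();
translate([1134, 220, 0]) stool();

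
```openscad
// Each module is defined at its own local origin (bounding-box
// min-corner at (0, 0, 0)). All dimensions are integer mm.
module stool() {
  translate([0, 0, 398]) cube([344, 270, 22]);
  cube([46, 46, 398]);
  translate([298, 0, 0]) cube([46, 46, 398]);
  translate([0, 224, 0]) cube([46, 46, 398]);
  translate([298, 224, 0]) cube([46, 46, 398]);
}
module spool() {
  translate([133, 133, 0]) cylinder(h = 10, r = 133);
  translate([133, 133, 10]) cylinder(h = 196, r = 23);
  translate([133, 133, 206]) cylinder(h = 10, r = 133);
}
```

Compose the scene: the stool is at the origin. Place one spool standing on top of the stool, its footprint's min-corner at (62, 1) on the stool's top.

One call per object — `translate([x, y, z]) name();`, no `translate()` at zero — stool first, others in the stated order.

stool();
translate([62, 1, 420]) spool();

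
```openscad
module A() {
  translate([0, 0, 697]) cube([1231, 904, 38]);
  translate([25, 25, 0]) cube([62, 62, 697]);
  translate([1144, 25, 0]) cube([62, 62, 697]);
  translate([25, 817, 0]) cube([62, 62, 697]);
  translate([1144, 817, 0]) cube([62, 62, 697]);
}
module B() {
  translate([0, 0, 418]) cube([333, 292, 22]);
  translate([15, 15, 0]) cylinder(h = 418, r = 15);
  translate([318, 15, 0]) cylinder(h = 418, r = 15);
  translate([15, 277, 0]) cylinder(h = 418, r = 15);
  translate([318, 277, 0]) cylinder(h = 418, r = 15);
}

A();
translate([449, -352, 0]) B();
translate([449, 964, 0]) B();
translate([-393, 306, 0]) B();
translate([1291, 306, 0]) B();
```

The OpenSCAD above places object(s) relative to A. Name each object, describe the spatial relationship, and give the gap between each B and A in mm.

A is a table. B is a stool. Four stools sit around the table at the −y, +y, −x, +x sides. The gap between each stool and the table is 60 mm.

Each stool's nearest face is 60 mm from the table's bounding box.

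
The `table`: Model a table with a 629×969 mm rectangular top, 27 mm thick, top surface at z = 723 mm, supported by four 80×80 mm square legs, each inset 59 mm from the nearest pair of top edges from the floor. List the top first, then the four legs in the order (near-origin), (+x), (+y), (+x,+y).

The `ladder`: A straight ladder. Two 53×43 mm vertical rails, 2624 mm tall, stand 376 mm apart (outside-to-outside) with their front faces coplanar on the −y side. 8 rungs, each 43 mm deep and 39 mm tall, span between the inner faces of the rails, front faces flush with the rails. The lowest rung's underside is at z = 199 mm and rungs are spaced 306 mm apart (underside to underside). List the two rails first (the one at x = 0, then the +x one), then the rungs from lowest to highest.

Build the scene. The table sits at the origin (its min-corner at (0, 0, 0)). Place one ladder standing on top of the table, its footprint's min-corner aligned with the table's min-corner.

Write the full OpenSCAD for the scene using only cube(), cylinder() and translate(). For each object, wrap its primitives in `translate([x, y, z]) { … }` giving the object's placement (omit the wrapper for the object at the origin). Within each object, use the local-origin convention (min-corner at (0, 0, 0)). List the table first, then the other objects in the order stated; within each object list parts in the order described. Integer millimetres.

translate([0, 0, 696]) cube([629, 969, 27]);
translate([59, 59, 0]) cube([80, 80, 696]);
translate([490, 59, 0]) cube([80, 80, 696]);
translate([59, 830, 0]) cube([80, 80, 696]);
translate([490, 830, 0]) cube([80, 80, 696]);
translate([0, 0, 723]) {
  cube([53, 43, 2624]);
  translate([323, 0, 0]) cube([53, 43, 2624]);
  translate([53, 0, 199]) cube([270, 43, 39]);
  translate([53, 0, 505]) cube([270, 43, 39]);
  translate([53, 0, 811]) cube([270, 43, 39]);
  translate([53, 0, 1117]) cube([270, 43, 39]);
  translate([53, 0, 1423]) cube([270, 43, 39]);
  translate([53, 0, 1729]) cube([270, 43, 39]);
  translate([53, 0, 2035]) cube([270, 43, 39]);
  translate([53, 0, 2341]) cube([270, 43, 39]);
}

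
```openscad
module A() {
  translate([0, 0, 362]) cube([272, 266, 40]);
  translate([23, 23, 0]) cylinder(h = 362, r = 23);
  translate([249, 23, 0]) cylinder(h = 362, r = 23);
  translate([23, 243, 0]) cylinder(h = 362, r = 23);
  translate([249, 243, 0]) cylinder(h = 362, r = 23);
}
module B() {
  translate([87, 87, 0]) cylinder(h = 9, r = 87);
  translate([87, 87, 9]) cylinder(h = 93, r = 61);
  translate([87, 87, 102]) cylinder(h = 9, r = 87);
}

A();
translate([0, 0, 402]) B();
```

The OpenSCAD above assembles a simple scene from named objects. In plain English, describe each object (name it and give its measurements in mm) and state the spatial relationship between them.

A is a four-legged stool. The seat is 272×266 mm, 40 mm thick, top at z = 402 mm. It stands on four round legs, each 46 mm in diameter, from z = 0 to the seat underside, each leg's axis is inset half a diameter from the nearest pair of seat edges (so the leg's bounding box is flush with the corner).

B is a spool: two coaxial disc flanges of radius 87 mm and thickness 9 mm, joined by a core cylinder of radius 61 mm and height 93 mm. The lower flange rests on z = 0 and the three cylinders share a vertical axis.

The spool is on top of the stool.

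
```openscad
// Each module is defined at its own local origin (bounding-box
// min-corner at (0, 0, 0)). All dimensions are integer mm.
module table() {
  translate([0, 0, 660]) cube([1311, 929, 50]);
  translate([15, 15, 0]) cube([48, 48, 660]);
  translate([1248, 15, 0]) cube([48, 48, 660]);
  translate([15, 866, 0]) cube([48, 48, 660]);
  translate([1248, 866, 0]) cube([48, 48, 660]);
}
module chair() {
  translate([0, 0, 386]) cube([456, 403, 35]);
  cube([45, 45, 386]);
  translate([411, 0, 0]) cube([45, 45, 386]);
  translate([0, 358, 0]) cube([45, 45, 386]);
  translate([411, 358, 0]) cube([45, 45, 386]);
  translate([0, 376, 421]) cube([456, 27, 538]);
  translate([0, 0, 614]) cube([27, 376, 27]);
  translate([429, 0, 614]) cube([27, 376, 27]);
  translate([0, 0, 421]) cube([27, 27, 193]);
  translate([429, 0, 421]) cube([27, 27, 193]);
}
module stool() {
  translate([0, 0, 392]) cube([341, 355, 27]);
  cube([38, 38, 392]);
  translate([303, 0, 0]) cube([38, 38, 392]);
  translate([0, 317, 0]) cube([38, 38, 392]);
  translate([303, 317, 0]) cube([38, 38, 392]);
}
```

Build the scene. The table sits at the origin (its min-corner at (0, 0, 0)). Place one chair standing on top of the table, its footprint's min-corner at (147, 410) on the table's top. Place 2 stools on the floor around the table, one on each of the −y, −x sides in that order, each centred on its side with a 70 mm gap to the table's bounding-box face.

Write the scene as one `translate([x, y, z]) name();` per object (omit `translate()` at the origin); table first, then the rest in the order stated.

table();
translate([147, 410, 710]) chair();
translate([485, -425, 0]) stool();
translate([-411, 287, 0]) stool();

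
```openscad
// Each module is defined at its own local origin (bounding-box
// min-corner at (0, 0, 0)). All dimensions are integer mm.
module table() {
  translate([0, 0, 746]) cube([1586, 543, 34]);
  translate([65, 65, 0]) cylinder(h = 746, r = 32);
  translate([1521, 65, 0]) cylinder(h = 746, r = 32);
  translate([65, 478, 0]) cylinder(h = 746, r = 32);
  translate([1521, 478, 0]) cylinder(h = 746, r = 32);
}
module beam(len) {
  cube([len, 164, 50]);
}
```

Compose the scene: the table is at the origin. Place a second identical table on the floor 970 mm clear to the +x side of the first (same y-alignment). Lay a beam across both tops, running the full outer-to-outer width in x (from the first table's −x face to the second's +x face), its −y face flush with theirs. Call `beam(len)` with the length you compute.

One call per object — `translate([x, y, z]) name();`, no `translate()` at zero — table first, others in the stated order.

table();
translate([2556, 0, 0]) table();
translate([0, 0, 780]) beam(4142);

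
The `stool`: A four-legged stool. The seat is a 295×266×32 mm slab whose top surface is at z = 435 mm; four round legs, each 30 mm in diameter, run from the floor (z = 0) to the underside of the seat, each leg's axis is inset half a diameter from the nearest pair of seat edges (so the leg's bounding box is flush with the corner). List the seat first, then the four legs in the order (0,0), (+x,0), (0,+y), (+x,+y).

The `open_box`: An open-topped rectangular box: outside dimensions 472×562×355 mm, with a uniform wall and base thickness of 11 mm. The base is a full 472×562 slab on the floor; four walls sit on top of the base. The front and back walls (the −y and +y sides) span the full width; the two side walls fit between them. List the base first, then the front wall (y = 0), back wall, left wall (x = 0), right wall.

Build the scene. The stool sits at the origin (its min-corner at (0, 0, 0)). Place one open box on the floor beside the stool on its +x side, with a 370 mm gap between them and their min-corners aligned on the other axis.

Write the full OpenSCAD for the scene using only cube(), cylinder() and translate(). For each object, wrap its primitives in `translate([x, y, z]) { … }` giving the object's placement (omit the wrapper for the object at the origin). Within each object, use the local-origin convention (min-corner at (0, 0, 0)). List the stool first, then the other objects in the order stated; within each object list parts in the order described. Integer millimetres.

translate([0, 0, 403]) cube([295, 266, 32]);
translate([15, 15, 0]) cylinder(h = 403, r = 15);
translate([280, 15, 0]) cylinder(h = 403, r = 15);
translate([15, 251, 0]) cylinder(h = 403, r = 15);
translate([280, 251, 0]) cylinder(h = 403, r = 15);
translate([665, 0, 0]) {
  cube([472, 562, 11]);
  translate([0, 0, 11]) cube([472, 11, 344]);
  translate([0, 551, 11]) cube([472, 11, 344]);
  translate([0, 11, 11]) cube([11, 540, 344]);
  translate([461, 11, 11]) cube([11, 540, 344]);
}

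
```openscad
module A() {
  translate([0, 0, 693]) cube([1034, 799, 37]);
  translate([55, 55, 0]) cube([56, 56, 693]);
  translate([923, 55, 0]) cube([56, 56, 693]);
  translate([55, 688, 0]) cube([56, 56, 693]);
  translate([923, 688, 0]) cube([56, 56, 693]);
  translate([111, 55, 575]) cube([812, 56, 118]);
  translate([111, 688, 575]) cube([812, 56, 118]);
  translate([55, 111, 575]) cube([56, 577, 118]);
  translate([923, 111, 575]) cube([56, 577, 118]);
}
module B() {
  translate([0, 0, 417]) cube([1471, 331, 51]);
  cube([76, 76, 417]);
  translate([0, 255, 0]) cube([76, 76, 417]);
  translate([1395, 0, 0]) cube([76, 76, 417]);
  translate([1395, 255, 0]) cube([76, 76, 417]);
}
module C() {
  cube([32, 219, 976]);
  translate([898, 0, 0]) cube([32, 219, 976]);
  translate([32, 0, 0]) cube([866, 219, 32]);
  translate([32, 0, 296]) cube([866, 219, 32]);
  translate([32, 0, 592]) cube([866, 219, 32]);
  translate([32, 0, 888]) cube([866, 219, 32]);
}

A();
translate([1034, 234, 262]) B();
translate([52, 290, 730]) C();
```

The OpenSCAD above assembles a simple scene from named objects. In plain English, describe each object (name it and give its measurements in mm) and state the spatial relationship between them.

A is a rectangular dining table. The top is 1034×799×37 mm with its upper surface at z = 730 mm. It stands on four 56×56 mm square legs, each inset 55 mm from the nearest pair of top edges, running from the floor to the underside of the top. Four apron rails, 56 mm thick and 118 mm tall, run between adjacent legs with their top edges flush with the underside of the top and their outer faces flush with the legs' outer faces.

B is a bench: a 1471×331 mm seat slab, 51 mm thick, top at z = 468 mm, on four 76×76 mm square legs flush with the seat corners and standing on z = 0.

C is an open bookshelf. Two side panels, each 32 mm thick, 219 mm deep and 976 mm tall, stand 930 mm apart (outside-to-outside). Between them sit 4 shelves, each 32 mm thick and 219 mm deep, spanning the full gap between the sides. The bottom shelf rests on the floor (its underside at z = 0) and the clear gap between one shelf's top and the next shelf's underside is 264 mm.

The bench is beside the table with their tops flush at z = 730. The bookshelf is on top of the table, centred.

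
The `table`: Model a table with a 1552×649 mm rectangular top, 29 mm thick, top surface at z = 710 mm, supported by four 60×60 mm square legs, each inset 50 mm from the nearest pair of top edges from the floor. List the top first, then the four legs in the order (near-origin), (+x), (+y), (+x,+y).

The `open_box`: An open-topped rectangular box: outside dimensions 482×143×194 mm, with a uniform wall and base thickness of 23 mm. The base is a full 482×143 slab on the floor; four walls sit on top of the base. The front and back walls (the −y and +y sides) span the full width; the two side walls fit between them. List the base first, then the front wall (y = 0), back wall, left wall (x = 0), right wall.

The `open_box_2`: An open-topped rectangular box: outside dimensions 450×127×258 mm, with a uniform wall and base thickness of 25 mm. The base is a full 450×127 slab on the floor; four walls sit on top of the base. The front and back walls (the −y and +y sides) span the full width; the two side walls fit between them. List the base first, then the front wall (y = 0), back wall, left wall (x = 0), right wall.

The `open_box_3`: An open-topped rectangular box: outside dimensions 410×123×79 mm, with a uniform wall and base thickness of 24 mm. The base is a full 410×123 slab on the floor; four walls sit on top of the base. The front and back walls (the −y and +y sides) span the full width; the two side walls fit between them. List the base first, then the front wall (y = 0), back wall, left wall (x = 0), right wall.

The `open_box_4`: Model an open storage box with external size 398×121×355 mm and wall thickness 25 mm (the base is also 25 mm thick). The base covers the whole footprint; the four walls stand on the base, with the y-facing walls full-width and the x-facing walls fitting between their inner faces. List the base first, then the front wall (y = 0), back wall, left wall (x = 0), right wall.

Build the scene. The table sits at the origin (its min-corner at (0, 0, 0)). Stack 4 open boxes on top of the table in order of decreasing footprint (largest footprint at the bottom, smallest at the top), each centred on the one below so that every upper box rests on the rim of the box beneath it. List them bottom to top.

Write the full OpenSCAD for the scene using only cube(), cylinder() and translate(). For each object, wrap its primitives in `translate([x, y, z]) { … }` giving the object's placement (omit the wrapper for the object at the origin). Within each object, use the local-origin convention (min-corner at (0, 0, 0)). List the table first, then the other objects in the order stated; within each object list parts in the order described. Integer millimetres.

translate([0, 0, 681]) cube([1552, 649, 29]);
translate([50, 50, 0]) cube([60, 60, 681]);
translate([1442, 50, 0]) cube([60, 60, 681]);
translate([50, 539, 0]) cube([60, 60, 681]);
translate([1442, 539, 0]) cube([60, 60, 681]);
translate([535, 253, 710]) {
  cube([482, 143, 23]);
  translate([0, 0, 23]) cube([482, 23, 171]);
  translate([0, 120, 23]) cube([482, 23, 171]);
  translate([0, 23, 23]) cube([23, 97, 171]);
  translate([459, 23, 23]) cube([23, 97, 171]);
}
translate([551, 261, 904]) {
  cube([450, 127, 25]);
  translate([0, 0, 25]) cube([450, 25, 233]);
  translate([0, 102, 25]) cube([450, 25, 233]);
  translate([0, 25, 25]) cube([25, 77, 233]);
  translate([425, 25, 25]) cube([25, 77, 233]);
}
translate([571, 263, 1162]) {
  cube([410, 123, 24]);
  translate([0, 0, 24]) cube([410, 24, 55]);
  translate([0, 99, 24]) cube([410, 24, 55]);
  translate([0, 24, 24]) cube([24, 75, 55]);
  translate([386, 24, 24]) cube([24, 75, 55]);
}
translate([577, 264, 1241]) {
  cube([398, 121, 25]);
  translate([0, 0, 25]) cube([398, 25, 330]);
  translate([0, 96, 25]) cube([398, 25, 330]);
  translate([0, 25, 25]) cube([25, 71, 330]);
  translate([373, 25, 25]) cube([25, 71, 330]);
}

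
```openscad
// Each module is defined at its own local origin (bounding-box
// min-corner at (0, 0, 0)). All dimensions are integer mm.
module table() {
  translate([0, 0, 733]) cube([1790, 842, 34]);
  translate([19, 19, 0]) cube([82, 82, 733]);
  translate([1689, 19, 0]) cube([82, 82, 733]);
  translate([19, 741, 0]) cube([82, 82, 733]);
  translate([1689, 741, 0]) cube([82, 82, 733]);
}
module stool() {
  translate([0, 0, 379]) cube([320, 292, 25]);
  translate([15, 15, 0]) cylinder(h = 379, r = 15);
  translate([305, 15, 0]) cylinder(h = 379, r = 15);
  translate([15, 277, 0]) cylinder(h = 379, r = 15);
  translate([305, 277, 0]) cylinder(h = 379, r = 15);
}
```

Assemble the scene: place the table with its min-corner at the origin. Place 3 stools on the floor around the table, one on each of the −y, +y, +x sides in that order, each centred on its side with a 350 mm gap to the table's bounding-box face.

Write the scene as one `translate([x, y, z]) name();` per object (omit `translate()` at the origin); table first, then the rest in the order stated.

table();
translate([735, -642, 0]) stool();
translate([735, 1192, 0]) stool();
translate([2140, 275, 0]) stool();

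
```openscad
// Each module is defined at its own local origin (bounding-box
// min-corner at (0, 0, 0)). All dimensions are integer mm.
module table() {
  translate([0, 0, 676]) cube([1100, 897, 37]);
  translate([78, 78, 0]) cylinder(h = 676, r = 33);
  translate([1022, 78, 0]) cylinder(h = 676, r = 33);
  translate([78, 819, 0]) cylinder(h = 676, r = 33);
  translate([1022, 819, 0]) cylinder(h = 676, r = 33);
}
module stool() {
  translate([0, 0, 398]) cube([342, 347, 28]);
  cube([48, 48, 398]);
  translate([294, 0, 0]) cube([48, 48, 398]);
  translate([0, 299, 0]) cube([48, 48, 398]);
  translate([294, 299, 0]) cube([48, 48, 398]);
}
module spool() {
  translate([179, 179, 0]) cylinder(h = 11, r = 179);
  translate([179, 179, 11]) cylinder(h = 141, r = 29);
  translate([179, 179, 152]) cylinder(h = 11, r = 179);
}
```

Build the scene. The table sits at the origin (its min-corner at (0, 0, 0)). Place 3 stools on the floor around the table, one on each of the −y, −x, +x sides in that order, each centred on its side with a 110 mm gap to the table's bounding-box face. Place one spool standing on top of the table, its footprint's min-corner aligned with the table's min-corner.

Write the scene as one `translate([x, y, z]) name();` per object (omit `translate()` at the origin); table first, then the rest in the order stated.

table();
translate([379, -457, 0]) stool();
translate([-452, 275, 0]) stool();
translate([1210, 275, 0]) stool();
translate([0, 0, 713]) spool();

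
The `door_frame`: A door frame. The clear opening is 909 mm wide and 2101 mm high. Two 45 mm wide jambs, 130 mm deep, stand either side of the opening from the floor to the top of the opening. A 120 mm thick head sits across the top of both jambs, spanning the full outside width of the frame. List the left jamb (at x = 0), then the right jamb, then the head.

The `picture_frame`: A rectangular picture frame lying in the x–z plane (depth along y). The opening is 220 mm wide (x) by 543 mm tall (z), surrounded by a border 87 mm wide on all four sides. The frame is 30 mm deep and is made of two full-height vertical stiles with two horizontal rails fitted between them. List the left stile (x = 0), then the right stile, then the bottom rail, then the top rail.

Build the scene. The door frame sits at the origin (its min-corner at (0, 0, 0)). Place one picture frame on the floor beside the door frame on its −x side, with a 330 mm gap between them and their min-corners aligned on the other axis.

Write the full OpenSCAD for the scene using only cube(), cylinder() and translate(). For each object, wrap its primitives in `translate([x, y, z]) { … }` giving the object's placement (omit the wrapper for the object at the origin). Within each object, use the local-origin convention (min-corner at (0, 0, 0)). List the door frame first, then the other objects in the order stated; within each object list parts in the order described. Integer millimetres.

cube([45, 130, 2101]);
translate([954, 0, 0]) cube([45, 130, 2101]);
translate([0, 0, 2101]) cube([999, 130, 120]);
translate([-724, 0, 0]) {
  cube([87, 30, 717]);
  translate([307, 0, 0]) cube([87, 30, 717]);
  translate([87, 0, 0]) cube([220, 30, 87]);
  translate([87, 0, 630]) cube([220, 30, 87]);
}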